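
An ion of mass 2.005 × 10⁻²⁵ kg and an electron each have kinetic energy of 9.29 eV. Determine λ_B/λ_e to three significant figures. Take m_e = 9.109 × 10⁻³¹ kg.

At fixed KE, p = √(2mKE) so λ = h/p ∝ 1/√m.
λ_B/λ_e = √(m_e/m_B) = √(9.109 × 10⁻³¹/2.005 × 10⁻²⁵) = √(4.543 × 10⁻⁶) = 2.13 × 10⁻³.

λ_B/λ_e = 2.13 × 10⁻³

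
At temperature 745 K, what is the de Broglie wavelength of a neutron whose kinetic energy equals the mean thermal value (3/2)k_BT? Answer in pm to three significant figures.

λ = 92.2 pm

KE = (3/2)k_BT = 1.5 × 1.381 × 10⁻²³ × 745 = 1.543 × 10⁻²⁰ J.
p = √(2mKE) = √(2 × 1.675 × 10⁻²⁷ × 1.543 × 10⁻²⁰) = 7.190 × 10⁻²⁴ kg·m/s.
λ = h/p = 9.22 × 10⁻¹¹ m = 92.2 pm.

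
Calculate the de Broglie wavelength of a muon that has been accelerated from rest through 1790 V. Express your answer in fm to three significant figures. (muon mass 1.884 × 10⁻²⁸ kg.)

KE = eV = 1.602 × 10⁻¹⁹ × 1790 = 2.868 × 10⁻¹⁶ J.
p = √(2mKE) = √(2 × 1.884 × 10⁻²⁸ × 2.868 × 10⁻¹⁶) = 3.287 × 10⁻²² kg·m/s.
λ = h/p = 6.626 × 10⁻³⁴ / 3.287 × 10⁻²² = 2.02 × 10⁻¹² m = 2020 fm.

λ = 2020 fm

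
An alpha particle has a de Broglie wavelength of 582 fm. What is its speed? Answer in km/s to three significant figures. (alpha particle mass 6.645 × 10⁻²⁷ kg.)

v = 171 km/s

p = h/λ = 6.626 × 10⁻³⁴ / 5.820 × 10⁻¹³ = 1.138 × 10⁻²¹ kg·m/s.
v = p/m = 1.138 × 10⁻²¹ / 6.645 × 10⁻²⁷ = 1.71 × 10⁵ m/s = 171 km/s.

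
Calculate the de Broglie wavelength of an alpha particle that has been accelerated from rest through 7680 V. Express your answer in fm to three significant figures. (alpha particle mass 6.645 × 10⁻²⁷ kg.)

KE = 2eV = 2 × 1.602 × 10⁻¹⁹ × 7680 = 2.461 × 10⁻¹⁵ J.
p = √(2mKE) = √(2 × 6.645 × 10⁻²⁷ × 2.461 × 10⁻¹⁵) = 5.719 × 10⁻²¹ kg·m/s.
λ = h/p = 6.626 × 10⁻³⁴ / 5.719 × 10⁻²¹ = 1.16 × 10⁻¹³ m = 116 fm.

λ = 116 fm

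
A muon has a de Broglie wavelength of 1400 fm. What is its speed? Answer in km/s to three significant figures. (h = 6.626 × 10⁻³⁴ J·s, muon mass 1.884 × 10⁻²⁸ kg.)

p = h/λ = 6.626 × 10⁻³⁴ / 1.400 × 10⁻¹² = 4.733 × 10⁻²² kg·m/s.
v = p/m = 4.733 × 10⁻²² / 1.884 × 10⁻²⁸ = 2.51 × 10⁶ m/s = 2510 km/s.

v = 2510 km/s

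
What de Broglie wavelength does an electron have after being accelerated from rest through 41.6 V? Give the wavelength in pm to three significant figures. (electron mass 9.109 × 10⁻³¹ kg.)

KE = eV = 1.602 × 10⁻¹⁹ × 41.60 = 6.664 × 10⁻¹⁸ J.
p = √(2mKE) = √(2 × 9.109 × 10⁻³¹ × 6.664 × 10⁻¹⁸) = 3.484 × 10⁻²⁴ kg·m/s.
λ = h/p = 6.626 × 10⁻³⁴ / 3.484 × 10⁻²⁴ = 1.90 × 10⁻¹⁰ m = 190 pm.

λ = 190 pm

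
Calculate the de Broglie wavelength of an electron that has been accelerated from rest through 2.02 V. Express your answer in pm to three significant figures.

KE = eV = 1.602 × 10⁻¹⁹ × 2.020 = 3.236 × 10⁻¹⁹ J.
p = √(2mKE) = √(2 × 9.109 × 10⁻³¹ × 3.236 × 10⁻¹⁹) = 7.678 × 10⁻²⁵ kg·m/s.
λ = h/p = 6.626 × 10⁻³⁴ / 7.678 × 10⁻²⁵ = 8.63 × 10⁻¹⁰ m = 863 pm.

λ = 863 pm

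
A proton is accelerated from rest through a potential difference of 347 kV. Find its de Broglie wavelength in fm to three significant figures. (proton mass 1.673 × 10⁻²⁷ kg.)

KE = eV = 1.602 × 10⁻¹⁹ × 3.470 × 10⁵ = 5.559 × 10⁻¹⁴ J.
p = √(2mKE) = √(2 × 1.673 × 10⁻²⁷ × 5.559 × 10⁻¹⁴) = 1.364 × 10⁻²⁰ kg·m/s.
λ = h/p = 6.626 × 10⁻³⁴ / 1.364 × 10⁻²⁰ = 4.86 × 10⁻¹⁴ m = 48.6 fm.

λ = 48.6 fm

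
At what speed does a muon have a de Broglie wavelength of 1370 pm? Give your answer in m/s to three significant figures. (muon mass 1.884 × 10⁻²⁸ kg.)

p = h/λ = 6.626 × 10⁻³⁴ / 1.370 × 10⁻⁹ = 4.836 × 10⁻²⁵ kg·m/s.
v = p/m = 4.836 × 10⁻²⁵ / 1.884 × 10⁻²⁸ = 2.57 × 10³ m/s = 2570 m/s.

v = 2570 m/s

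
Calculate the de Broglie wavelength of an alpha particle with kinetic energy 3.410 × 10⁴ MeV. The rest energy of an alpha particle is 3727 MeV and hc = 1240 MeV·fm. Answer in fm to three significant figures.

Total energy E = KE + m₀c² = 3.410 × 10⁴ + 3727 = 37827 MeV.
(pc)² = E² − (m₀c²)² = (37827)² − (3727)² = 1.417 × 10⁹ MeV², so pc = 3.764 × 10⁴ MeV.
λ = hc/(pc) = 1240 MeV·fm / 3.764 × 10⁴ MeV = 0.0329 fm.

λ = 0.0329 fm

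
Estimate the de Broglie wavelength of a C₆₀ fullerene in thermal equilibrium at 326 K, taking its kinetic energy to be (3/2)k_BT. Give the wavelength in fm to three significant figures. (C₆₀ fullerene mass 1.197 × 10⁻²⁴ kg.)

λ = 5210 fm

KE = (3/2)k_BT = 1.5 × 1.381 × 10⁻²³ × 326 = 6.753 × 10⁻²¹ J.
p = √(2mKE) = √(2 × 1.197 × 10⁻²⁴ × 6.753 × 10⁻²¹) = 1.271 × 10⁻²² kg·m/s.
λ = h/p = 5.21 × 10⁻¹² m = 5210 fm.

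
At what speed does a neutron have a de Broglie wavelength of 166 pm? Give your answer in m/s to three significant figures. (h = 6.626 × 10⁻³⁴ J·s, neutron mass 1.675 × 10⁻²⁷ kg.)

v = 2380 m/s

p = h/λ = 6.626 × 10⁻³⁴ / 1.660 × 10⁻¹⁰ = 3.992 × 10⁻²⁴ kg·m/s.
v = p/m = 3.992 × 10⁻²⁴ / 1.675 × 10⁻²⁷ = 2.38 × 10³ m/s = 2380 m/s.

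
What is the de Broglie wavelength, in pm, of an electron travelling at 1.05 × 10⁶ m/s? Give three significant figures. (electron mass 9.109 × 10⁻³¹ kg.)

p = mv = 9.109 × 10⁻³¹ × 1.05 × 10⁶ = 9.564 × 10⁻²⁵ kg·m/s.
λ = h/p = 6.626 × 10⁻³⁴ / 9.564 × 10⁻²⁵ = 6.93 × 10⁻¹⁰ m = 693 pm.

λ = 693 pm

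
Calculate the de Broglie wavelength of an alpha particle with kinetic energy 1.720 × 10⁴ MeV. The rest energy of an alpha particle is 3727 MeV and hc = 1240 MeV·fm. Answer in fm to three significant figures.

λ = 0.0602 fm

Total energy E = KE + m₀c² = 1.720 × 10⁴ + 3727 = 20927 MeV.
(pc)² = E² − (m₀c²)² = (20927)² − (3727)² = 4.240 × 10⁸ MeV², so pc = 2.059 × 10⁴ MeV.
λ = hc/(pc) = 1240 MeV·fm / 2.059 × 10⁴ MeV = 0.0602 fm.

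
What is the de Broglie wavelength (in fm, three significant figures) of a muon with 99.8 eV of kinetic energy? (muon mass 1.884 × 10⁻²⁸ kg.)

KE = 99.8 eV = 1.599 × 10⁻¹⁷ J.
p = √(2mKE) = √(2 × 1.884 × 10⁻²⁸ × 1.599 × 10⁻¹⁷) = 7.762 × 10⁻²³ kg·m/s.
λ = h/p = 6.626 × 10⁻³⁴ / 7.762 × 10⁻²³ = 8.54 × 10⁻¹² m = 8540 fm.

λ = 8540 fm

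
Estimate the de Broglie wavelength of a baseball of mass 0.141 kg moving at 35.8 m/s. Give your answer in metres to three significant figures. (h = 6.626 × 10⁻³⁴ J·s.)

λ = 1.31 × 10⁻³⁴ m

p = mv = 0.141 × 35.8 = 5.048 kg·m/s.
λ = h/p = 6.626 × 10⁻³⁴ / 5.048 = 1.31 × 10⁻³⁴ m.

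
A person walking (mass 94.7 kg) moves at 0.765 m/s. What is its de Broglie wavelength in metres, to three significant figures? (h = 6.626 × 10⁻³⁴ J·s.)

λ = 9.15 × 10⁻³⁶ m

p = mv = 94.7 × 0.765 = 7.245 × 10¹ kg·m/s.
λ = h/p = 6.626 × 10⁻³⁴ / 7.245 × 10¹ = 9.15 × 10⁻³⁶ m.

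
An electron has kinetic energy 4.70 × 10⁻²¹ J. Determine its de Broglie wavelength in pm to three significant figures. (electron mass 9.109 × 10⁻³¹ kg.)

λ = 7160 pm

p = √(2mKE) = √(2 × 9.109 × 10⁻³¹ × 4.700 × 10⁻²¹) = 9.253 × 10⁻²⁶ kg·m/s.
λ = h/p = 6.626 × 10⁻³⁴ / 9.253 × 10⁻²⁶ = 7.16 × 10⁻⁹ m = 7160 pm.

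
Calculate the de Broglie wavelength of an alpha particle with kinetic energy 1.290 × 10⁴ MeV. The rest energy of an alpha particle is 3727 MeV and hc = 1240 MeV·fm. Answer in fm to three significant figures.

Total energy E = KE + m₀c² = 1.290 × 10⁴ + 3727 = 16627 MeV.
(pc)² = E² − (m₀c²)² = (16627)² − (3727)² = 2.626 × 10⁸ MeV², so pc = 1.620 × 10⁴ MeV.
λ = hc/(pc) = 1240 MeV·fm / 1.620 × 10⁴ MeV = 0.0765 fm.

λ = 0.0765 fm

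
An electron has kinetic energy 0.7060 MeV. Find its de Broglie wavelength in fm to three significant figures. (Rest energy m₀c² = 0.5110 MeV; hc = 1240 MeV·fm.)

λ = 1120 fm

Total energy E = KE + m₀c² = 0.7060 + 0.5110 = 1.2170 MeV.
(pc)² = E² − (m₀c²)² = (1.2170)² − (0.5110)² = 1.220 MeV², so pc = 1.105 MeV.
λ = hc/(pc) = 1240 MeV·fm / 1.105 MeV = 1120 fm.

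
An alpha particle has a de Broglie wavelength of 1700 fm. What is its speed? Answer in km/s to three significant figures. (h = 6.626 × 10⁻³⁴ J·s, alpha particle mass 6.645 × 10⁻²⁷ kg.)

p = h/λ = 6.626 × 10⁻³⁴ / 1.700 × 10⁻¹² = 3.898 × 10⁻²² kg·m/s.
v = p/m = 3.898 × 10⁻²² / 6.645 × 10⁻²⁷ = 5.87 × 10⁴ m/s = 58.7 km/s.

v = 58.7 km/s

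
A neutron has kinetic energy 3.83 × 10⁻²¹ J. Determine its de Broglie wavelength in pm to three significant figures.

p = √(2mKE) = √(2 × 1.675 × 10⁻²⁷ × 3.830 × 10⁻²¹) = 3.582 × 10⁻²⁴ kg·m/s.
λ = h/p = 6.626 × 10⁻³⁴ / 3.582 × 10⁻²⁴ = 1.85 × 10⁻¹⁰ m = 185 pm.

λ = 185 pm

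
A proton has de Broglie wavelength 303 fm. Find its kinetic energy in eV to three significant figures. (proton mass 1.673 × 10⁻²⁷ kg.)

p = h/λ = 6.626 × 10⁻³⁴ / 3.030 × 10⁻¹³ = 2.187 × 10⁻²¹ kg·m/s.
KE = p²/(2m) = (2.187 × 10⁻²¹)² / (2 × 1.673 × 10⁻²⁷) = 1.429 × 10⁻¹⁵ J = 8920 eV.

KE = 8920 eV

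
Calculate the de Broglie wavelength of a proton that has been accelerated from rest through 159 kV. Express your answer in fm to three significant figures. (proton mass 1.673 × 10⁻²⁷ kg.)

KE = eV = 1.602 × 10⁻¹⁹ × 1.590 × 10⁵ = 2.547 × 10⁻¹⁴ J.
p = √(2mKE) = √(2 × 1.673 × 10⁻²⁷ × 2.547 × 10⁻¹⁴) = 9.232 × 10⁻²¹ kg·m/s.
λ = h/p = 6.626 × 10⁻³⁴ / 9.232 × 10⁻²¹ = 7.18 × 10⁻¹⁴ m = 71.8 fm.

λ = 71.8 fm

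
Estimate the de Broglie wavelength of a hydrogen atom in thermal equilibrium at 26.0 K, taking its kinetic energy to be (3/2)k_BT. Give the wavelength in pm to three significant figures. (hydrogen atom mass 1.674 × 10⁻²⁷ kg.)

λ = 493 pm

KE = (3/2)k_BT = 1.5 × 1.381 × 10⁻²³ × 26.0 = 5.386 × 10⁻²² J.
p = √(2mKE) = √(2 × 1.674 × 10⁻²⁷ × 5.386 × 10⁻²²) = 1.343 × 10⁻²⁴ kg·m/s.
λ = h/p = 4.93 × 10⁻¹⁰ m = 493 pm.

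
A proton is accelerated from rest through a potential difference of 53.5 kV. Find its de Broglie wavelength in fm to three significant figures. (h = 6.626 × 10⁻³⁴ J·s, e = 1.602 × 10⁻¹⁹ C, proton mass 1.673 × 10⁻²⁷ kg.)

λ = 124 fm

KE = eV = 1.602 × 10⁻¹⁹ × 5.350 × 10⁴ = 8.571 × 10⁻¹⁵ J.
p = √(2mKE) = √(2 × 1.673 × 10⁻²⁷ × 8.571 × 10⁻¹⁵) = 5.355 × 10⁻²¹ kg·m/s.
λ = h/p = 6.626 × 10⁻³⁴ / 5.355 × 10⁻²¹ = 1.24 × 10⁻¹³ m = 124 fm.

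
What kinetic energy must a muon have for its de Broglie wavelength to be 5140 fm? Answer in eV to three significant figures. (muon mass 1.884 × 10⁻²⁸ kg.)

KE = 275 eV

p = h/λ = 6.626 × 10⁻³⁴ / 5.140 × 10⁻¹² = 1.289 × 10⁻²² kg·m/s.
KE = p²/(2m) = (1.289 × 10⁻²²)² / (2 × 1.884 × 10⁻²⁸) = 4.410 × 10⁻¹⁷ J = 275 eV.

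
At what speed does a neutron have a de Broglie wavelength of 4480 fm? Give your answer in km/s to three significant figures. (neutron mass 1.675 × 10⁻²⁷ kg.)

v = 88.3 km/s

p = h/λ = 6.626 × 10⁻³⁴ / 4.480 × 10⁻¹² = 1.479 × 10⁻²² kg·m/s.
v = p/m = 1.479 × 10⁻²² / 1.675 × 10⁻²⁷ = 8.83 × 10⁴ m/s = 88.3 km/s.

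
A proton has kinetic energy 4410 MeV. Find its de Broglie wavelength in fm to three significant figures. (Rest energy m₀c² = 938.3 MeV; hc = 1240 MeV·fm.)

Total energy E = KE + m₀c² = 4410 + 938.3 = 5348.3 MeV.
(pc)² = E² − (m₀c²)² = (5348.3)² − (938.3)² = 2.772 × 10⁷ MeV², so pc = 5265 MeV.
λ = hc/(pc) = 1240 MeV·fm / 5265 MeV = 0.236 fm.

λ = 0.236 fm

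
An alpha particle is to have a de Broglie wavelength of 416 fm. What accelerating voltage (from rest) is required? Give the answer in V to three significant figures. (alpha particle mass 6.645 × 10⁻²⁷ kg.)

V = 596 V

p = h/λ = 6.626 × 10⁻³⁴ / 4.160 × 10⁻¹³ = 1.593 × 10⁻²¹ kg·m/s.
KE = p²/(2m) = 1.909 × 10⁻¹⁶ J.
V = KE/2e = 1.909 × 10⁻¹⁶ / (2 × 1.602 × 10⁻¹⁹) = 596 V.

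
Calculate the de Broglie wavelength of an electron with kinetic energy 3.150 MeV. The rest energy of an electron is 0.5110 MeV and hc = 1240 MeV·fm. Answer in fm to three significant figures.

λ = 342 fm

Total energy E = KE + m₀c² = 3.150 + 0.5110 = 3.6610 MeV.
(pc)² = E² − (m₀c²)² = (3.6610)² − (0.5110)² = 13.14 MeV², so pc = 3.625 MeV.
λ = hc/(pc) = 1240 MeV·fm / 3.625 MeV = 342 fm.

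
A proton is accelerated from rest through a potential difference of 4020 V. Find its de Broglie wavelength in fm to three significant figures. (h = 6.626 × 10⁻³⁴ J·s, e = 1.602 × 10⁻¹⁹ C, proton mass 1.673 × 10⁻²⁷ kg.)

λ = 451 fm

KE = eV = 1.602 × 10⁻¹⁹ × 4020 = 6.440 × 10⁻¹⁶ J.
p = √(2mKE) = √(2 × 1.673 × 10⁻²⁷ × 6.440 × 10⁻¹⁶) = 1.468 × 10⁻²¹ kg·m/s.
λ = h/p = 6.626 × 10⁻³⁴ / 1.468 × 10⁻²¹ = 4.51 × 10⁻¹³ m = 451 fm.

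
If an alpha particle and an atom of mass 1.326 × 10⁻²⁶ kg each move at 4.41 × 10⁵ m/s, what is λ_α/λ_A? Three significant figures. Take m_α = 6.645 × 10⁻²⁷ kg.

λ_α/λ_A = 2.00

At fixed v, p = mv so λ = h/(mv) ∝ 1/m.
λ_α/λ_A = m_A/m_α = 1.326 × 10⁻²⁶/6.645 × 10⁻²⁷ = 2.00.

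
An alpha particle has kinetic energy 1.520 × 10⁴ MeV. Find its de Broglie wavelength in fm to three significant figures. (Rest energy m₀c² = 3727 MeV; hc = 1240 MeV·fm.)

λ = 0.0668 fm

Total energy E = KE + m₀c² = 1.520 × 10⁴ + 3727 = 18927 MeV.
(pc)² = E² − (m₀c²)² = (18927)² − (3727)² = 3.443 × 10⁸ MeV², so pc = 1.856 × 10⁴ MeV.
λ = hc/(pc) = 1240 MeV·fm / 1.856 × 10⁴ MeV = 0.0668 fm.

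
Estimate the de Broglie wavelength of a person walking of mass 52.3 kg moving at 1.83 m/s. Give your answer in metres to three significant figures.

λ = 6.92 × 10⁻³⁶ m

p = mv = 52.3 × 1.83 = 9.571 × 10¹ kg·m/s.
λ = h/p = 6.626 × 10⁻³⁴ / 9.571 × 10¹ = 6.92 × 10⁻³⁶ m.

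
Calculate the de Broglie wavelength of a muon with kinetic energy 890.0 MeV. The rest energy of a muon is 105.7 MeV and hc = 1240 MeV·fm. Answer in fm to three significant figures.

Total energy E = KE + m₀c² = 890.0 + 105.7 = 995.7 MeV.
(pc)² = E² − (m₀c²)² = (995.7)² − (105.7)² = 9.802 × 10⁵ MeV², so pc = 990.1 MeV.
λ = hc/(pc) = 1240 MeV·fm / 990.1 MeV = 1.25 fm.

λ = 1.25 fm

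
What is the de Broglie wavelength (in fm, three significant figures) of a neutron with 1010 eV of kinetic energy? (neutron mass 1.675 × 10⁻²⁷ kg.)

KE = 1010 eV = 1.618 × 10⁻¹⁶ J.
p = √(2mKE) = √(2 × 1.675 × 10⁻²⁷ × 1.618 × 10⁻¹⁶) = 7.362 × 10⁻²² kg·m/s.
λ = h/p = 6.626 × 10⁻³⁴ / 7.362 × 10⁻²² = 9.00 × 10⁻¹³ m = 900 fm.

λ = 900 fm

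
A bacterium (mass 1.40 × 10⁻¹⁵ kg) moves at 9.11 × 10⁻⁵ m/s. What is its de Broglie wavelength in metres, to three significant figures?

p = mv = 1.40 × 10⁻¹⁵ × 9.11 × 10⁻⁵ = 1.275 × 10⁻¹⁹ kg·m/s.
λ = h/p = 6.626 × 10⁻³⁴ / 1.275 × 10⁻¹⁹ = 5.20 × 10⁻¹⁵ m.

λ = 5.20 × 10⁻¹⁵ m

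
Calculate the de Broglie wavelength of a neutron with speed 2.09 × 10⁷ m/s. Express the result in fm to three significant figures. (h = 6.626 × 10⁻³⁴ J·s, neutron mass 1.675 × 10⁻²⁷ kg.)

p = mv = 1.675 × 10⁻²⁷ × 2.09 × 10⁷ = 3.501 × 10⁻²⁰ kg·m/s.
λ = h/p = 6.626 × 10⁻³⁴ / 3.501 × 10⁻²⁰ = 1.89 × 10⁻¹⁴ m = 18.9 fm.

λ = 18.9 fm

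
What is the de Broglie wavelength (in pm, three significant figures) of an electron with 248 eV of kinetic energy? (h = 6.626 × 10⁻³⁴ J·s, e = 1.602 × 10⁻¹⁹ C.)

KE = 248 eV = 3.973 × 10⁻¹⁷ J.
p = √(2mKE) = √(2 × 9.109 × 10⁻³¹ × 3.973 × 10⁻¹⁷) = 8.508 × 10⁻²⁴ kg·m/s.
λ = h/p = 6.626 × 10⁻³⁴ / 8.508 × 10⁻²⁴ = 7.79 × 10⁻¹¹ m = 77.9 pm.

λ = 77.9 pm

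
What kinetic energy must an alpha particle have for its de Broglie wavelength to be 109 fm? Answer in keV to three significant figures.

KE = 17.4 keV

p = h/λ = 6.626 × 10⁻³⁴ / 1.090 × 10⁻¹³ = 6.079 × 10⁻²¹ kg·m/s.
KE = p²/(2m) = (6.079 × 10⁻²¹)² / (2 × 6.645 × 10⁻²⁷) = 2.781 × 10⁻¹⁵ J = 17.4 keV.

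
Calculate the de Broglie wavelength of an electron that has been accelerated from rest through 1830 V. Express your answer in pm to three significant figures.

λ = 28.7 pm

KE = eV = 1.602 × 10⁻¹⁹ × 1830 = 2.932 × 10⁻¹⁶ J.
p = √(2mKE) = √(2 × 9.109 × 10⁻³¹ × 2.932 × 10⁻¹⁶) = 2.311 × 10⁻²³ kg·m/s.
λ = h/p = 6.626 × 10⁻³⁴ / 2.311 × 10⁻²³ = 2.87 × 10⁻¹¹ m = 28.7 pm.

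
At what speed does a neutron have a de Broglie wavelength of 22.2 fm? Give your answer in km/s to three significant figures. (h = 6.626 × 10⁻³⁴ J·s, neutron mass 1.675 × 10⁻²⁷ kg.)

v = 1.78 × 10⁴ km/s

p = h/λ = 6.626 × 10⁻³⁴ / 2.220 × 10⁻¹⁴ = 2.985 × 10⁻²⁰ kg·m/s.
v = p/m = 2.985 × 10⁻²⁰ / 1.675 × 10⁻²⁷ = 1.78 × 10⁷ m/s = 1.78 × 10⁴ km/s.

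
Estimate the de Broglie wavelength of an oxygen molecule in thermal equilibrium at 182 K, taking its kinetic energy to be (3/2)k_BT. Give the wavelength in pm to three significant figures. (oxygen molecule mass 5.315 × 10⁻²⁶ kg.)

KE = (3/2)k_BT = 1.5 × 1.381 × 10⁻²³ × 182 = 3.770 × 10⁻²¹ J.
p = √(2mKE) = √(2 × 5.315 × 10⁻²⁶ × 3.770 × 10⁻²¹) = 2.002 × 10⁻²³ kg·m/s.
λ = h/p = 3.31 × 10⁻¹¹ m = 33.1 pm.

λ = 33.1 pm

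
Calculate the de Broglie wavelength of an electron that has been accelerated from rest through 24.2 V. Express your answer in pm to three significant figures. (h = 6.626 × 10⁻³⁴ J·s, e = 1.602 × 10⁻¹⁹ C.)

λ = 249 pm

KE = eV = 1.602 × 10⁻¹⁹ × 24.20 = 3.877 × 10⁻¹⁸ J.
p = √(2mKE) = √(2 × 9.109 × 10⁻³¹ × 3.877 × 10⁻¹⁸) = 2.658 × 10⁻²⁴ kg·m/s.
λ = h/p = 6.626 × 10⁻³⁴ / 2.658 × 10⁻²⁴ = 2.49 × 10⁻¹⁰ m = 249 pm.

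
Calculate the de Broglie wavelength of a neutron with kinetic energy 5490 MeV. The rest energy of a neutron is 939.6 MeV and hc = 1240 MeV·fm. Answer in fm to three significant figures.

λ = 0.195 fm

Total energy E = KE + m₀c² = 5490 + 939.6 = 6429.6 MeV.
(pc)² = E² − (m₀c²)² = (6429.6)² − (939.6)² = 4.046 × 10⁷ MeV², so pc = 6361 MeV.
λ = hc/(pc) = 1240 MeV·fm / 6361 MeV = 0.195 fm.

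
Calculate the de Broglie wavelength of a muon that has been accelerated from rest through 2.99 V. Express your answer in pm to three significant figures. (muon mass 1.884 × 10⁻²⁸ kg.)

λ = 49.3 pm

KE = eV = 1.602 × 10⁻¹⁹ × 2.990 = 4.790 × 10⁻¹⁹ J.
p = √(2mKE) = √(2 × 1.884 × 10⁻²⁸ × 4.790 × 10⁻¹⁹) = 1.343 × 10⁻²³ kg·m/s.
λ = h/p = 6.626 × 10⁻³⁴ / 1.343 × 10⁻²³ = 4.93 × 10⁻¹¹ m = 49.3 pm.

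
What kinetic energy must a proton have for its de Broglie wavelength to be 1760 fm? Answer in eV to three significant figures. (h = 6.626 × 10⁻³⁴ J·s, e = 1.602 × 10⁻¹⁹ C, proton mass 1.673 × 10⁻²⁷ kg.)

p = h/λ = 6.626 × 10⁻³⁴ / 1.760 × 10⁻¹² = 3.765 × 10⁻²² kg·m/s.
KE = p²/(2m) = (3.765 × 10⁻²²)² / (2 × 1.673 × 10⁻²⁷) = 4.236 × 10⁻¹⁷ J = 264 eV.

KE = 264 eV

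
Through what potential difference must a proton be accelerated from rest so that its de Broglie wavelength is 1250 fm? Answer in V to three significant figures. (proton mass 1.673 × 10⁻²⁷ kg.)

p = h/λ = 6.626 × 10⁻³⁴ / 1.250 × 10⁻¹² = 5.301 × 10⁻²² kg·m/s.
KE = p²/(2m) = 8.398 × 10⁻¹⁷ J.
V = KE/e = 8.398 × 10⁻¹⁷ / (1.602 × 10⁻¹⁹) = 524 V.

V = 524 V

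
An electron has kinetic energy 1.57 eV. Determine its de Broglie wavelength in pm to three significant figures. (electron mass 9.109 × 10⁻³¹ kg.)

λ = 979 pm

KE = 1.57 eV = 2.515 × 10⁻¹⁹ J.
p = √(2mKE) = √(2 × 9.109 × 10⁻³¹ × 2.515 × 10⁻¹⁹) = 6.769 × 10⁻²⁵ kg·m/s.
λ = h/p = 6.626 × 10⁻³⁴ / 6.769 × 10⁻²⁵ = 9.79 × 10⁻¹⁰ m = 979 pm.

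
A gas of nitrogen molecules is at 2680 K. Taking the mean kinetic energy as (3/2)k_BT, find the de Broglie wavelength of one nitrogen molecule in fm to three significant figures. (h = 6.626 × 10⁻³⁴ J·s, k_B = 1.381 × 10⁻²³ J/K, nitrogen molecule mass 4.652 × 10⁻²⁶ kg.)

λ = 9220 fm

KE = (3/2)k_BT = 1.5 × 1.381 × 10⁻²³ × 2680 = 5.552 × 10⁻²⁰ J.
p = √(2mKE) = √(2 × 4.652 × 10⁻²⁶ × 5.552 × 10⁻²⁰) = 7.187 × 10⁻²³ kg·m/s.
λ = h/p = 9.22 × 10⁻¹² m = 9220 fm.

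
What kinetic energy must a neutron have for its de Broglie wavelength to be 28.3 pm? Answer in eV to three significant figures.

p = h/λ = 6.626 × 10⁻³⁴ / 2.830 × 10⁻¹¹ = 2.341 × 10⁻²³ kg·m/s.
KE = p²/(2m) = (2.341 × 10⁻²³)² / (2 × 1.675 × 10⁻²⁷) = 1.636 × 10⁻¹⁹ J = 1.02 eV.

KE = 1.02 eV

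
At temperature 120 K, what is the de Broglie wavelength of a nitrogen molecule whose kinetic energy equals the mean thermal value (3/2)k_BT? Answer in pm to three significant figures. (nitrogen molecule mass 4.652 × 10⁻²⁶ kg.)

λ = 43.6 pm

KE = (3/2)k_BT = 1.5 × 1.381 × 10⁻²³ × 120 = 2.486 × 10⁻²¹ J.
p = √(2mKE) = √(2 × 4.652 × 10⁻²⁶ × 2.486 × 10⁻²¹) = 1.521 × 10⁻²³ kg·m/s.
λ = h/p = 4.36 × 10⁻¹¹ m = 43.6 pm.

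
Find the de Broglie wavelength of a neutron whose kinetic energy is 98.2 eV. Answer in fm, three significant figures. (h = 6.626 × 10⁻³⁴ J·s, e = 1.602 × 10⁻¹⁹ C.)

λ = 2890 fm

KE = 98.2 eV = 1.573 × 10⁻¹⁷ J.
p = √(2mKE) = √(2 × 1.675 × 10⁻²⁷ × 1.573 × 10⁻¹⁷) = 2.296 × 10⁻²² kg·m/s.
λ = h/p = 6.626 × 10⁻³⁴ / 2.296 × 10⁻²² = 2.89 × 10⁻¹² m = 2890 fm.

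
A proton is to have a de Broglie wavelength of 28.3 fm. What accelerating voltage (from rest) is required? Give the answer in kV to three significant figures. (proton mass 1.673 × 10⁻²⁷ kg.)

V = 1020 kV

p = h/λ = 6.626 × 10⁻³⁴ / 2.830 × 10⁻¹⁴ = 2.341 × 10⁻²⁰ kg·m/s.
KE = p²/(2m) = 1.638 × 10⁻¹³ J.
V = KE/e = 1.638 × 10⁻¹³ / (1.602 × 10⁻¹⁹) = 1020 kV.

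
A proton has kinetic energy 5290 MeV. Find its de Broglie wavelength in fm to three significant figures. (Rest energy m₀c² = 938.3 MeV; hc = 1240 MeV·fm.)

Total energy E = KE + m₀c² = 5290 + 938.3 = 6228.3 MeV.
(pc)² = E² − (m₀c²)² = (6228.3)² − (938.3)² = 3.791 × 10⁷ MeV², so pc = 6157 MeV.
λ = hc/(pc) = 1240 MeV·fm / 6157 MeV = 0.201 fm.

λ = 0.201 fm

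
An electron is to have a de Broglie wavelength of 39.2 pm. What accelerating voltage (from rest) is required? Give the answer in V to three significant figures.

p = h/λ = 6.626 × 10⁻³⁴ / 3.920 × 10⁻¹¹ = 1.690 × 10⁻²³ kg·m/s.
KE = p²/(2m) = 1.568 × 10⁻¹⁶ J.
V = KE/e = 1.568 × 10⁻¹⁶ / (1.602 × 10⁻¹⁹) = 979 V.

V = 979 V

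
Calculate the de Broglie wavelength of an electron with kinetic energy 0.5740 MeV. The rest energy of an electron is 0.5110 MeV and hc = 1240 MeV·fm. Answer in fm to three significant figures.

λ = 1300 fm

Total energy E = KE + m₀c² = 0.5740 + 0.5110 = 1.0850 MeV.
(pc)² = E² − (m₀c²)² = (1.0850)² − (0.5110)² = 0.9161 MeV², so pc = 0.9571 MeV.
λ = hc/(pc) = 1240 MeV·fm / 0.9571 MeV = 1300 fm.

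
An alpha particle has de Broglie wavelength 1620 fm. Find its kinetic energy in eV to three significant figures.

p = h/λ = 6.626 × 10⁻³⁴ / 1.620 × 10⁻¹² = 4.090 × 10⁻²² kg·m/s.
KE = p²/(2m) = (4.090 × 10⁻²²)² / (2 × 6.645 × 10⁻²⁷) = 1.259 × 10⁻¹⁷ J = 78.6 eV.

KE = 78.6 eV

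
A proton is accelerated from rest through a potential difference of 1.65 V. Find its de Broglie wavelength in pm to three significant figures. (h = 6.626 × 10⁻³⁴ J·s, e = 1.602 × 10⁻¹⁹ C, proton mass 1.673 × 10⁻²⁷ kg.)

KE = eV = 1.602 × 10⁻¹⁹ × 1.650 = 2.643 × 10⁻¹⁹ J.
p = √(2mKE) = √(2 × 1.673 × 10⁻²⁷ × 2.643 × 10⁻¹⁹) = 2.974 × 10⁻²³ kg·m/s.
λ = h/p = 6.626 × 10⁻³⁴ / 2.974 × 10⁻²³ = 2.23 × 10⁻¹¹ m = 22.3 pm.

λ = 22.3 pm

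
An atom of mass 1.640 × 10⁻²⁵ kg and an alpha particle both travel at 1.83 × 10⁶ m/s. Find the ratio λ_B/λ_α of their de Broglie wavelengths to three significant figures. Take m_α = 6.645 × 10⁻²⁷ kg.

λ_B/λ_α = 0.0405

At fixed v, p = mv so λ = h/(mv) ∝ 1/m.
λ_B/λ_α = m_α/m_B = 6.645 × 10⁻²⁷/1.640 × 10⁻²⁵ = 0.0405.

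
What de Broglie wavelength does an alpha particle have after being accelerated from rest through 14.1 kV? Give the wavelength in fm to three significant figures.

KE = 2eV = 2 × 1.602 × 10⁻¹⁹ × 1.410 × 10⁴ = 4.518 × 10⁻¹⁵ J.
p = √(2mKE) = √(2 × 6.645 × 10⁻²⁷ × 4.518 × 10⁻¹⁵) = 7.749 × 10⁻²¹ kg·m/s.
λ = h/p = 6.626 × 10⁻³⁴ / 7.749 × 10⁻²¹ = 8.55 × 10⁻¹⁴ m = 85.5 fm.

λ = 85.5 fm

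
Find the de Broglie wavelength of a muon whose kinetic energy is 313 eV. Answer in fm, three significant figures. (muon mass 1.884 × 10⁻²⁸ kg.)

λ = 4820 fm

KE = 313 eV = 5.014 × 10⁻¹⁷ J.
p = √(2mKE) = √(2 × 1.884 × 10⁻²⁸ × 5.014 × 10⁻¹⁷) = 1.375 × 10⁻²² kg·m/s.
λ = h/p = 6.626 × 10⁻³⁴ / 1.375 × 10⁻²² = 4.82 × 10⁻¹² m = 4820 fm.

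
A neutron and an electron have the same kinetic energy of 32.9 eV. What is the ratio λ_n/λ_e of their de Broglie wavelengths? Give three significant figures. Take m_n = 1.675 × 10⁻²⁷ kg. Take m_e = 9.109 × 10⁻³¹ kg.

At fixed KE, p = √(2mKE) so λ = h/p ∝ 1/√m.
λ_n/λ_e = √(m_e/m_n) = √(9.109 × 10⁻³¹/1.675 × 10⁻²⁷) = √(5.438 × 10⁻⁴) = 0.0233.

λ_n/λ_e = 0.0233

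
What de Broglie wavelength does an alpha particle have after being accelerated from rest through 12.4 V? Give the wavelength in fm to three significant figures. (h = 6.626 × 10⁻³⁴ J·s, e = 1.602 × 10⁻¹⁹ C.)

λ = 2880 fm

KE = 2eV = 2 × 1.602 × 10⁻¹⁹ × 12.40 = 3.973 × 10⁻¹⁸ J.
p = √(2mKE) = √(2 × 6.645 × 10⁻²⁷ × 3.973 × 10⁻¹⁸) = 2.298 × 10⁻²² kg·m/s.
λ = h/p = 6.626 × 10⁻³⁴ / 2.298 × 10⁻²² = 2.88 × 10⁻¹² m = 2880 fm.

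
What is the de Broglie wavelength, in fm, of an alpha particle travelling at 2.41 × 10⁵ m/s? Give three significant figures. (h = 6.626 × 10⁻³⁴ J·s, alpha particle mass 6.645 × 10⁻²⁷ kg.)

λ = 414 fm

p = mv = 6.645 × 10⁻²⁷ × 2.41 × 10⁵ = 1.601 × 10⁻²¹ kg·m/s.
λ = h/p = 6.626 × 10⁻³⁴ / 1.601 × 10⁻²¹ = 4.14 × 10⁻¹³ m = 414 fm.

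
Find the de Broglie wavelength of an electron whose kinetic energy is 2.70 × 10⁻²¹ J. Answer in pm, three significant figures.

λ = 9450 pm

p = √(2mKE) = √(2 × 9.109 × 10⁻³¹ × 2.700 × 10⁻²¹) = 7.013 × 10⁻²⁶ kg·m/s.
λ = h/p = 6.626 × 10⁻³⁴ / 7.013 × 10⁻²⁶ = 9.45 × 10⁻⁹ m = 9450 pm.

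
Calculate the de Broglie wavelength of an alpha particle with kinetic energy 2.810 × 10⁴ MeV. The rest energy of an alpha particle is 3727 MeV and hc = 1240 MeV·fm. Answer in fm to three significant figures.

Total energy E = KE + m₀c² = 2.810 × 10⁴ + 3727 = 31827 MeV.
(pc)² = E² − (m₀c²)² = (31827)² − (3727)² = 9.991 × 10⁸ MeV², so pc = 3.161 × 10⁴ MeV.
λ = hc/(pc) = 1240 MeV·fm / 3.161 × 10⁴ MeV = 0.0392 fm.

λ = 0.0392 fm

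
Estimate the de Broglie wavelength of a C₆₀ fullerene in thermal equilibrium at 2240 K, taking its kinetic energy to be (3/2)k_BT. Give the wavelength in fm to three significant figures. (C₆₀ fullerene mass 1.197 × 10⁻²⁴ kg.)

KE = (3/2)k_BT = 1.5 × 1.381 × 10⁻²³ × 2240 = 4.640 × 10⁻²⁰ J.
p = √(2mKE) = √(2 × 1.197 × 10⁻²⁴ × 4.640 × 10⁻²⁰) = 3.333 × 10⁻²² kg·m/s.
λ = h/p = 1.99 × 10⁻¹² m = 1990 fm.

λ = 1990 fm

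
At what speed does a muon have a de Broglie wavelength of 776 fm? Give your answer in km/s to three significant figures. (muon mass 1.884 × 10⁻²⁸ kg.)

v = 4530 km/s

p = h/λ = 6.626 × 10⁻³⁴ / 7.760 × 10⁻¹³ = 8.539 × 10⁻²² kg·m/s.
v = p/m = 8.539 × 10⁻²² / 1.884 × 10⁻²⁸ = 4.53 × 10⁶ m/s = 4530 km/s.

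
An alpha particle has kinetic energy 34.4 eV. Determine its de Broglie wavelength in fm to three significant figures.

KE = 34.4 eV = 5.511 × 10⁻¹⁸ J.
p = √(2mKE) = √(2 × 6.645 × 10⁻²⁷ × 5.511 × 10⁻¹⁸) = 2.706 × 10⁻²² kg·m/s.
λ = h/p = 6.626 × 10⁻³⁴ / 2.706 × 10⁻²² = 2.45 × 10⁻¹² m = 2450 fm.

λ = 2450 fm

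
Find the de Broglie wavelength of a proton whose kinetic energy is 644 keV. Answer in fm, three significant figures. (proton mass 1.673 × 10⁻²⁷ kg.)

KE = 644 keV = 1.032 × 10⁻¹³ J.
p = √(2mKE) = √(2 × 1.673 × 10⁻²⁷ × 1.032 × 10⁻¹³) = 1.858 × 10⁻²⁰ kg·m/s.
λ = h/p = 6.626 × 10⁻³⁴ / 1.858 × 10⁻²⁰ = 3.57 × 10⁻¹⁴ m = 35.7 fm.

λ = 35.7 fm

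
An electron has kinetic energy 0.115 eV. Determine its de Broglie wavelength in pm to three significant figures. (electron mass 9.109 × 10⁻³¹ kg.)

λ = 3620 pm

KE = 0.115 eV = 1.842 × 10⁻²⁰ J.
p = √(2mKE) = √(2 × 9.109 × 10⁻³¹ × 1.842 × 10⁻²⁰) = 1.832 × 10⁻²⁵ kg·m/s.
λ = h/p = 6.626 × 10⁻³⁴ / 1.832 × 10⁻²⁵ = 3.62 × 10⁻⁹ m = 3620 pm.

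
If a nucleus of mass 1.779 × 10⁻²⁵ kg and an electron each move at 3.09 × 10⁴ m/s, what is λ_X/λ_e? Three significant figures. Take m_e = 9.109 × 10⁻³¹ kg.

λ_X/λ_e = 5.12 × 10⁻⁶

At fixed v, p = mv so λ = h/(mv) ∝ 1/m.
λ_X/λ_e = m_e/m_X = 9.109 × 10⁻³¹/1.779 × 10⁻²⁵ = 5.12 × 10⁻⁶.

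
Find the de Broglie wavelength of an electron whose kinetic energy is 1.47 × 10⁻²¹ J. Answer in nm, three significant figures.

p = √(2mKE) = √(2 × 9.109 × 10⁻³¹ × 1.470 × 10⁻²¹) = 5.175 × 10⁻²⁶ kg·m/s.
λ = h/p = 6.626 × 10⁻³⁴ / 5.175 × 10⁻²⁶ = 1.28 × 10⁻⁸ m = 12.8 nm.

λ = 12.8 nm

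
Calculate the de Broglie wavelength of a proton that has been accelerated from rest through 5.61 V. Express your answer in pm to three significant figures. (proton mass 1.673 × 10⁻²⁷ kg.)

KE = eV = 1.602 × 10⁻¹⁹ × 5.610 = 8.987 × 10⁻¹⁹ J.
p = √(2mKE) = √(2 × 1.673 × 10⁻²⁷ × 8.987 × 10⁻¹⁹) = 5.484 × 10⁻²³ kg·m/s.
λ = h/p = 6.626 × 10⁻³⁴ / 5.484 × 10⁻²³ = 1.21 × 10⁻¹¹ m = 12.1 pm.

λ = 12.1 pm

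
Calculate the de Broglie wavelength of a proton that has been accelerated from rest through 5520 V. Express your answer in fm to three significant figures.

KE = eV = 1.602 × 10⁻¹⁹ × 5520 = 8.843 × 10⁻¹⁶ J.
p = √(2mKE) = √(2 × 1.673 × 10⁻²⁷ × 8.843 × 10⁻¹⁶) = 1.720 × 10⁻²¹ kg·m/s.
λ = h/p = 6.626 × 10⁻³⁴ / 1.720 × 10⁻²¹ = 3.85 × 10⁻¹³ m = 385 fm.

λ = 385 fm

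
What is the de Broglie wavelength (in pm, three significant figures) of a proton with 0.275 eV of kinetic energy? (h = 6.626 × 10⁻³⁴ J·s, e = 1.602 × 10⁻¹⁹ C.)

λ = 54.6 pm

KE = 0.275 eV = 4.406 × 10⁻²⁰ J.
p = √(2mKE) = √(2 × 1.673 × 10⁻²⁷ × 4.406 × 10⁻²⁰) = 1.214 × 10⁻²³ kg·m/s.
λ = h/p = 6.626 × 10⁻³⁴ / 1.214 × 10⁻²³ = 5.46 × 10⁻¹¹ m = 54.6 pm.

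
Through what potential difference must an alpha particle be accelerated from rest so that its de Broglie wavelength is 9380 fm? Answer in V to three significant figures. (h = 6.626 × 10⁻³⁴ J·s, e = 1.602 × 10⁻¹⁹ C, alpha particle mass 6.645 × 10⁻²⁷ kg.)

V = 1.17 V

p = h/λ = 6.626 × 10⁻³⁴ / 9.380 × 10⁻¹² = 7.064 × 10⁻²³ kg·m/s.
KE = p²/(2m) = 3.755 × 10⁻¹⁹ J.
V = KE/2e = 3.755 × 10⁻¹⁹ / (2 × 1.602 × 10⁻¹⁹) = 1.17 V.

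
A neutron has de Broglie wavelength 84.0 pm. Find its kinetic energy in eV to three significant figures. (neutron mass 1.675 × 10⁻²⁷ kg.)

p = h/λ = 6.626 × 10⁻³⁴ / 8.400 × 10⁻¹¹ = 7.888 × 10⁻²⁴ kg·m/s.
KE = p²/(2m) = (7.888 × 10⁻²⁴)² / (2 × 1.675 × 10⁻²⁷) = 1.857 × 10⁻²⁰ J = 0.116 eV.

KE = 0.116 eV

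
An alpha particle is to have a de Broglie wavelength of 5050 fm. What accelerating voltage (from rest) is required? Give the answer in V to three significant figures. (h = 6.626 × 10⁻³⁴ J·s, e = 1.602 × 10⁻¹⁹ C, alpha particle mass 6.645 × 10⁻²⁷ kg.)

V = 4.04 V

p = h/λ = 6.626 × 10⁻³⁴ / 5.050 × 10⁻¹² = 1.312 × 10⁻²² kg·m/s.
KE = p²/(2m) = 1.295 × 10⁻¹⁸ J.
V = KE/2e = 1.295 × 10⁻¹⁸ / (2 × 1.602 × 10⁻¹⁹) = 4.04 V.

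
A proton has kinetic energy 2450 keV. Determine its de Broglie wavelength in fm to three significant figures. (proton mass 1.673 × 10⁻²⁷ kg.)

λ = 18.3 fm

KE = 2450 keV = 3.925 × 10⁻¹³ J.
p = √(2mKE) = √(2 × 1.673 × 10⁻²⁷ × 3.925 × 10⁻¹³) = 3.624 × 10⁻²⁰ kg·m/s.
λ = h/p = 6.626 × 10⁻³⁴ / 3.624 × 10⁻²⁰ = 1.83 × 10⁻¹⁴ m = 18.3 fm.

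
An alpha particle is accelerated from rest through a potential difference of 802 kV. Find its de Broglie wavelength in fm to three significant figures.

λ = 11.3 fm

KE = 2eV = 2 × 1.602 × 10⁻¹⁹ × 8.020 × 10⁵ = 2.570 × 10⁻¹³ J.
p = √(2mKE) = √(2 × 6.645 × 10⁻²⁷ × 2.570 × 10⁻¹³) = 5.844 × 10⁻²⁰ kg·m/s.
λ = h/p = 6.626 × 10⁻³⁴ / 5.844 × 10⁻²⁰ = 1.13 × 10⁻¹⁴ m = 11.3 fm.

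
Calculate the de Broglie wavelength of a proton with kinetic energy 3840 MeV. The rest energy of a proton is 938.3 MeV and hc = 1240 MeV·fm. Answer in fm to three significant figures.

λ = 0.265 fm

Total energy E = KE + m₀c² = 3840 + 938.3 = 4778.3 MeV.
(pc)² = E² − (m₀c²)² = (4778.3)² − (938.3)² = 2.195 × 10⁷ MeV², so pc = 4685 MeV.
λ = hc/(pc) = 1240 MeV·fm / 4685 MeV = 0.265 fm.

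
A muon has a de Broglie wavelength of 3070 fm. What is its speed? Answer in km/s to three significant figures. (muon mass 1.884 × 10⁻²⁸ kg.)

v = 1150 km/s

p = h/λ = 6.626 × 10⁻³⁴ / 3.070 × 10⁻¹² = 2.158 × 10⁻²² kg·m/s.
v = p/m = 2.158 × 10⁻²² / 1.884 × 10⁻²⁸ = 1.15 × 10⁶ m/s = 1150 km/s.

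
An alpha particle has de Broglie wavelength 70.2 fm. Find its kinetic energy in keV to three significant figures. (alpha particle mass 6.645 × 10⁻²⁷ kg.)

KE = 41.8 keV

p = h/λ = 6.626 × 10⁻³⁴ / 7.020 × 10⁻¹⁴ = 9.439 × 10⁻²¹ kg·m/s.
KE = p²/(2m) = (9.439 × 10⁻²¹)² / (2 × 6.645 × 10⁻²⁷) = 6.704 × 10⁻¹⁵ J = 41.8 keV.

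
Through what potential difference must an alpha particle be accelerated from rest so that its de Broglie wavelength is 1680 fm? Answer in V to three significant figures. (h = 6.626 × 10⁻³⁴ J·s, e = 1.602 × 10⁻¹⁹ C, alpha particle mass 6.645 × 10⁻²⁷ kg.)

p = h/λ = 6.626 × 10⁻³⁴ / 1.680 × 10⁻¹² = 3.944 × 10⁻²² kg·m/s.
KE = p²/(2m) = 1.170 × 10⁻¹⁷ J.
V = KE/2e = 1.170 × 10⁻¹⁷ / (2 × 1.602 × 10⁻¹⁹) = 36.5 V.

V = 36.5 V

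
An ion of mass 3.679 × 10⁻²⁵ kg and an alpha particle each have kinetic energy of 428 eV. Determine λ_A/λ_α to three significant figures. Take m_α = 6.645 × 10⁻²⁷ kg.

At fixed KE, p = √(2mKE) so λ = h/p ∝ 1/√m.
λ_A/λ_α = √(m_α/m_A) = √(6.645 × 10⁻²⁷/3.679 × 10⁻²⁵) = √(0.01806) = 0.134.

λ_A/λ_α = 0.134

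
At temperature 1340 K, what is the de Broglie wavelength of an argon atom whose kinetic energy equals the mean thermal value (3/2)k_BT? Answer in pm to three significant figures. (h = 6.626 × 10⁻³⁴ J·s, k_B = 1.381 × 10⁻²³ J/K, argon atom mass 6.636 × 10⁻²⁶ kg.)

KE = (3/2)k_BT = 1.5 × 1.381 × 10⁻²³ × 1340 = 2.776 × 10⁻²⁰ J.
p = √(2mKE) = √(2 × 6.636 × 10⁻²⁶ × 2.776 × 10⁻²⁰) = 6.070 × 10⁻²³ kg·m/s.
λ = h/p = 1.09 × 10⁻¹¹ m = 10.9 pm.

λ = 10.9 pm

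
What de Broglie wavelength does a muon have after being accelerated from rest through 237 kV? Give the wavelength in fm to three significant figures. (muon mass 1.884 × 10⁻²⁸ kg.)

KE = eV = 1.602 × 10⁻¹⁹ × 2.370 × 10⁵ = 3.797 × 10⁻¹⁴ J.
p = √(2mKE) = √(2 × 1.884 × 10⁻²⁸ × 3.797 × 10⁻¹⁴) = 3.782 × 10⁻²¹ kg·m/s.
λ = h/p = 6.626 × 10⁻³⁴ / 3.782 × 10⁻²¹ = 1.75 × 10⁻¹³ m = 175 fm.

λ = 175 fm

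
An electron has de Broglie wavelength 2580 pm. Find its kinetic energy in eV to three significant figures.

KE = 0.226 eV

p = h/λ = 6.626 × 10⁻³⁴ / 2.580 × 10⁻⁹ = 2.568 × 10⁻²⁵ kg·m/s.
KE = p²/(2m) = (2.568 × 10⁻²⁵)² / (2 × 9.109 × 10⁻³¹) = 3.620 × 10⁻²⁰ J = 0.226 eV.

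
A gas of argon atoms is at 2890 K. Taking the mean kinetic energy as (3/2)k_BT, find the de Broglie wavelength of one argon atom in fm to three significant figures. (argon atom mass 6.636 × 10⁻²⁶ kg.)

λ = 7430 fm

KE = (3/2)k_BT = 1.5 × 1.381 × 10⁻²³ × 2890 = 5.987 × 10⁻²⁰ J.
p = √(2mKE) = √(2 × 6.636 × 10⁻²⁶ × 5.987 × 10⁻²⁰) = 8.914 × 10⁻²³ kg·m/s.
λ = h/p = 7.43 × 10⁻¹² m = 7430 fm.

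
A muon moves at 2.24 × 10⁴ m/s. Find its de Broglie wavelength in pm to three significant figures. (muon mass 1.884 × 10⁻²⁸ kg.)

λ = 157 pm

p = mv = 1.884 × 10⁻²⁸ × 2.24 × 10⁴ = 4.220 × 10⁻²⁴ kg·m/s.
λ = h/p = 6.626 × 10⁻³⁴ / 4.220 × 10⁻²⁴ = 1.57 × 10⁻¹⁰ m = 157 pm.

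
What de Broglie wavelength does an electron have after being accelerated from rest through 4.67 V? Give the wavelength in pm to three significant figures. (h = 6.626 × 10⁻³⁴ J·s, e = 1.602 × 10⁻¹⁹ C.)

KE = eV = 1.602 × 10⁻¹⁹ × 4.670 = 7.481 × 10⁻¹⁹ J.
p = √(2mKE) = √(2 × 9.109 × 10⁻³¹ × 7.481 × 10⁻¹⁹) = 1.167 × 10⁻²⁴ kg·m/s.
λ = h/p = 6.626 × 10⁻³⁴ / 1.167 × 10⁻²⁴ = 5.68 × 10⁻¹⁰ m = 568 pm.

λ = 568 pm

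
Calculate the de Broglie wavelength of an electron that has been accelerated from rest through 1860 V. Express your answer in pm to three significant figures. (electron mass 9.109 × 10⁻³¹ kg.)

λ = 28.4 pm

KE = eV = 1.602 × 10⁻¹⁹ × 1860 = 2.980 × 10⁻¹⁶ J.
p = √(2mKE) = √(2 × 9.109 × 10⁻³¹ × 2.980 × 10⁻¹⁶) = 2.330 × 10⁻²³ kg·m/s.
λ = h/p = 6.626 × 10⁻³⁴ / 2.330 × 10⁻²³ = 2.84 × 10⁻¹¹ m = 28.4 pm.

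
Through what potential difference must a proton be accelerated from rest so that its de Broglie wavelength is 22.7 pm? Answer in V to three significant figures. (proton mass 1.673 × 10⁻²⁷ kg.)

p = h/λ = 6.626 × 10⁻³⁴ / 2.270 × 10⁻¹¹ = 2.919 × 10⁻²³ kg·m/s.
KE = p²/(2m) = 2.546 × 10⁻¹⁹ J.
V = KE/e = 2.546 × 10⁻¹⁹ / (1.602 × 10⁻¹⁹) = 1.59 V.

V = 1.59 V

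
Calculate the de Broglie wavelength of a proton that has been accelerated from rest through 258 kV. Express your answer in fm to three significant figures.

λ = 56.3 fm

KE = eV = 1.602 × 10⁻¹⁹ × 2.580 × 10⁵ = 4.133 × 10⁻¹⁴ J.
p = √(2mKE) = √(2 × 1.673 × 10⁻²⁷ × 4.133 × 10⁻¹⁴) = 1.176 × 10⁻²⁰ kg·m/s.
λ = h/p = 6.626 × 10⁻³⁴ / 1.176 × 10⁻²⁰ = 5.63 × 10⁻¹⁴ m = 56.3 fm.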